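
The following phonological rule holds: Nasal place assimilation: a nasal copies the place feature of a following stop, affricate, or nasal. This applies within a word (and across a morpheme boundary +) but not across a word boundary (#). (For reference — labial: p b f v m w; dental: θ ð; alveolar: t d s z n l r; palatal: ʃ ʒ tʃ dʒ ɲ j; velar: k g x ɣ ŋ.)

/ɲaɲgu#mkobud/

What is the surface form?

[ɲaŋgu#ŋkobud]

/ɲ/ before /g/ (velar) → [ŋ]
/m/ before /k/ (velar) → [ŋ]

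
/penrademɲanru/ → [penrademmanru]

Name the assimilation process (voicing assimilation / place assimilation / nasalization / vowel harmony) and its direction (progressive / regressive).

place assimilation, progressive

/ɲ/→[m].
Each target copies a feature from the preceding segment, so the direction is progressive.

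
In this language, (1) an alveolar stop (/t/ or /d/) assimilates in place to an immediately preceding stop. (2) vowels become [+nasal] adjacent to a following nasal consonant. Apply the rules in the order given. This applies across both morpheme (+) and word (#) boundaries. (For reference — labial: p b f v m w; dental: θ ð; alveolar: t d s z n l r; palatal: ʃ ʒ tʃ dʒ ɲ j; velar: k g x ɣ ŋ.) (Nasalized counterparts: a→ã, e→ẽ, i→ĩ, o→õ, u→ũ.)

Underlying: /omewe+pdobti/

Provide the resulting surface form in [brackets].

[õmewe+pbobpi]

Rule 1: /d/ after /p/ (labial) → [b]
Rule 1: /t/ after /b/ (labial) → [p]
After rule 1: omewe+pbobpi
Rule 2: /o/ before nasal /m/ → [õ]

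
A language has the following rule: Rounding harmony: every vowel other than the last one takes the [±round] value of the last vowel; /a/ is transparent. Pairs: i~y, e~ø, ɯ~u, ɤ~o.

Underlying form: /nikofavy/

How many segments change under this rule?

1

/i/ harmonizes with /y/ ([+round]) → [y]
1 segment changes.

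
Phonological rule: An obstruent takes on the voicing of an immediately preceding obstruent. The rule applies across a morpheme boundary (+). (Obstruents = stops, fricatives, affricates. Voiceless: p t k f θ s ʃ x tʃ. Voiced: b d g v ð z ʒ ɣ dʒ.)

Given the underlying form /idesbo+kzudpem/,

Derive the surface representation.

[idespo+ksudbem]

/b/ after /s/ (voiceless) → [p]
/z/ after /k/ (voiceless) → [s]
/p/ after /d/ (voiced) → [b]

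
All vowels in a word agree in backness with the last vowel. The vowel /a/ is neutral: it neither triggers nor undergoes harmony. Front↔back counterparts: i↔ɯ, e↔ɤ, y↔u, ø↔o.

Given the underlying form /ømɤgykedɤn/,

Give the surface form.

/ø/ harmonizes with /ɤ/ ([+back]) → [o]
/y/ harmonizes with /ɤ/ ([+back]) → [u]
/e/ harmonizes with /ɤ/ ([+back]) → [ɤ]

[omɤgukɤdɤn]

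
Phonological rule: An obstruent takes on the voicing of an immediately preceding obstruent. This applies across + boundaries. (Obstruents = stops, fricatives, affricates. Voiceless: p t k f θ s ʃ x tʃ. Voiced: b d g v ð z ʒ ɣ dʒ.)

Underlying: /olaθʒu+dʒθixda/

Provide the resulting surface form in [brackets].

[olaθʃu+dʒðixta]

/ʒ/ after /θ/ (voiceless) → [ʃ]
/θ/ after /dʒ/ (voiced) → [ð]
/d/ after /x/ (voiceless) → [t]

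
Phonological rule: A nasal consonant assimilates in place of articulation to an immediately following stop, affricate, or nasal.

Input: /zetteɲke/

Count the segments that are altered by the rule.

/ɲ/ before /k/ (velar) → [ŋ]
1 segment changes.

1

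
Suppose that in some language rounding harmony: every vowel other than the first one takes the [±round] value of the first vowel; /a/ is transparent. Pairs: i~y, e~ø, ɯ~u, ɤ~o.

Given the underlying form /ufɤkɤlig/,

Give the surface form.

[ufokolyg]

/ɤ/ harmonizes with /u/ ([+round]) → [o]
/ɤ/ harmonizes with /u/ ([+round]) → [o]
/i/ harmonizes with /u/ ([+round]) → [y]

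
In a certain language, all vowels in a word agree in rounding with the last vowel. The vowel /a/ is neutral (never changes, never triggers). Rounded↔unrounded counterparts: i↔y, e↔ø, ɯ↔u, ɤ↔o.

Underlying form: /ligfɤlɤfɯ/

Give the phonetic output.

no segment meets the rule's conditions; no change.

[ligfɤlɤfɯ]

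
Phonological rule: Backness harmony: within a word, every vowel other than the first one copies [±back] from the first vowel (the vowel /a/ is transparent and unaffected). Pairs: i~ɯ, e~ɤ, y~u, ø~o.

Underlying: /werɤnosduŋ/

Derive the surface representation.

/ɤ/ harmonizes with /e/ ([-back]) → [e]
/o/ harmonizes with /e/ ([-back]) → [ø]
/u/ harmonizes with /e/ ([-back]) → [y]

[werenøsdyŋ]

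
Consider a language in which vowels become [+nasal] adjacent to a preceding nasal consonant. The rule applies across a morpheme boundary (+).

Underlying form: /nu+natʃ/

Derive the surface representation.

[nũ+nãtʃ]

/u/ after nasal /n/ → [ũ]
/a/ after nasal /n/ → [ã]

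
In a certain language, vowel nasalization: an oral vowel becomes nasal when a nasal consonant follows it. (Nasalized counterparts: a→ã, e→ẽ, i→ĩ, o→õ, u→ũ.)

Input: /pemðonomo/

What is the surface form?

[pẽmðõnõmo]

/e/ before nasal /m/ → [ẽ]
/o/ before nasal /n/ → [õ]
/o/ before nasal /m/ → [õ]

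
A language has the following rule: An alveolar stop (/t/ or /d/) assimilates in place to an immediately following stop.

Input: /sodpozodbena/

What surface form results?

/d/ before /p/ (labial) → [b]
/d/ before /b/ (labial) → [b]

[sobpozobbena]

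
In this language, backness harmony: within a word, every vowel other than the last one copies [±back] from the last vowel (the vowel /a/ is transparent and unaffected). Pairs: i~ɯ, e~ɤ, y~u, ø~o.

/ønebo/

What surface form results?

/ø/ harmonizes with /o/ ([+back]) → [o]
/e/ harmonizes with /o/ ([+back]) → [ɤ]

[onɤbo]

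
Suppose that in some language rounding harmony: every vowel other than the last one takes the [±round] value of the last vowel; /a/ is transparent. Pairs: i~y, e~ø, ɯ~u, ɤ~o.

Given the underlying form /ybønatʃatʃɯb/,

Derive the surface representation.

[ibenatʃatʃɯb]

/y/ harmonizes with /ɯ/ ([-round]) → [i]
/ø/ harmonizes with /ɯ/ ([-round]) → [e]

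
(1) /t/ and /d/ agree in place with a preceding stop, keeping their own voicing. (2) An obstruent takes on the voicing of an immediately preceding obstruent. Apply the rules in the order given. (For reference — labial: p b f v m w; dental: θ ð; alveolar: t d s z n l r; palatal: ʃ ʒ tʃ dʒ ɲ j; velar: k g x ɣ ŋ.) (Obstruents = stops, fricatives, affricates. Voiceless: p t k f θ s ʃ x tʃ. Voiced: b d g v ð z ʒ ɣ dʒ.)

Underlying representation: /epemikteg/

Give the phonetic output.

Rule 1: /t/ after /k/ (velar) → [k]
After rule 1: epemikkeg
Rule 2: no segment meets the rule's conditions; no change.

[epemikkeg]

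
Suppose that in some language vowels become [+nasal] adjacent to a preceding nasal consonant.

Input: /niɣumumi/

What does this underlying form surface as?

/i/ after nasal /n/ → [ĩ]
/u/ after nasal /m/ → [ũ]
/i/ after nasal /m/ → [ĩ]

[nĩɣumũmĩ]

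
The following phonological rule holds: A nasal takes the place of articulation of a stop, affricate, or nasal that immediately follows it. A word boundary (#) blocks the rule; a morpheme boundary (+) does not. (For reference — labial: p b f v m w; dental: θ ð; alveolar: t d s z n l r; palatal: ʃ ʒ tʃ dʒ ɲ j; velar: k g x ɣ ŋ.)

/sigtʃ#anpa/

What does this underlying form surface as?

/n/ before /p/ (labial) → [m]

[sigtʃ#ampa]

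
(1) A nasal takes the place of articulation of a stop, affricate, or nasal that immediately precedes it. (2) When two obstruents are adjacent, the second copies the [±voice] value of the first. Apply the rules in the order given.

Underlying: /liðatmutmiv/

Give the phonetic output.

[liðatnutniv]

Rule 1: /m/ after /t/ (alveolar) → [n]
Rule 1: /m/ after /t/ (alveolar) → [n]
After rule 1: liðatnutniv
Rule 2: no segment meets the rule's conditions; no change.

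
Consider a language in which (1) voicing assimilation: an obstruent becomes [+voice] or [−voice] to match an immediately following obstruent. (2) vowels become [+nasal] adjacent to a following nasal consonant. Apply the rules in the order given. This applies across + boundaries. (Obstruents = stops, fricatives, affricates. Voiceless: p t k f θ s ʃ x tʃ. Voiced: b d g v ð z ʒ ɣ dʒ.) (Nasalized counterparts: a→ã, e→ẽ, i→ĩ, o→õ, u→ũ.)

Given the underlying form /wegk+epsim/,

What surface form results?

Rule 1: /g/ before /k/ (voiceless) → [k]
After rule 1: wekk+epsim
Rule 2: /i/ before nasal /m/ → [ĩ]

[wekk+epsĩm]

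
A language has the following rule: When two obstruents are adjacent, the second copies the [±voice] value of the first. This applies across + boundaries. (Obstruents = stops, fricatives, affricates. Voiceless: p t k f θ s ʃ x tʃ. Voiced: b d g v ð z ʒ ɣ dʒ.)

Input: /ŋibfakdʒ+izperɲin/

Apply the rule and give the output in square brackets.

/f/ after /b/ (voiced) → [v]
/dʒ/ after /k/ (voiceless) → [tʃ]
/p/ after /z/ (voiced) → [b]

[ŋibvaktʃ+izberɲin]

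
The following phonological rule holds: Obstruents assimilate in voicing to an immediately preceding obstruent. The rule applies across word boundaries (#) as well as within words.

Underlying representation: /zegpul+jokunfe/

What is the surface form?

[zegbul+jokunfe]

/p/ after /g/ (voiced) → [b]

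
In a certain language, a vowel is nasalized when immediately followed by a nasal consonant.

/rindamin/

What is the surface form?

/i/ before nasal /n/ → [ĩ]
/a/ before nasal /m/ → [ã]
/i/ before nasal /n/ → [ĩ]

[rĩndãmĩn]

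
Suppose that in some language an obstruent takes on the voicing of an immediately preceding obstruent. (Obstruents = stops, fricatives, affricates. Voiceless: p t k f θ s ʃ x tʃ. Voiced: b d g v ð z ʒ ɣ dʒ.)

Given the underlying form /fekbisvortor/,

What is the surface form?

/b/ after /k/ (voiceless) → [p]
/v/ after /s/ (voiceless) → [f]

[fekpisfortor]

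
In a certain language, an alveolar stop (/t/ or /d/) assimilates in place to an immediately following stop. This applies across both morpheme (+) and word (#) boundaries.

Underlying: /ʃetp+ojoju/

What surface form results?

/t/ before /p/ (labial) → [p]

[ʃepp+ojoju]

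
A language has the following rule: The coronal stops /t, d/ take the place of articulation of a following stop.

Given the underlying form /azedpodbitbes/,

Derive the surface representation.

/d/ before /p/ (labial) → [b]
/d/ before /b/ (labial) → [b]
/t/ before /b/ (labial) → [p]

[azebpobbipbes]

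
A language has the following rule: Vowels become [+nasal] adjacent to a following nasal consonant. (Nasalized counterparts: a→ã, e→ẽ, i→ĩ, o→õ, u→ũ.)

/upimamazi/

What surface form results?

[upĩmãmazi]

/i/ before nasal /m/ → [ĩ]
/a/ before nasal /m/ → [ã]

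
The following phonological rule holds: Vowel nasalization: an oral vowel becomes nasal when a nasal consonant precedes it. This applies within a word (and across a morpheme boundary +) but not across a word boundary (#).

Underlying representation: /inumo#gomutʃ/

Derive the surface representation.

/u/ after nasal /n/ → [ũ]
/o/ after nasal /m/ → [õ]
/u/ after nasal /m/ → [ũ]

[inũmõ#gomũtʃ]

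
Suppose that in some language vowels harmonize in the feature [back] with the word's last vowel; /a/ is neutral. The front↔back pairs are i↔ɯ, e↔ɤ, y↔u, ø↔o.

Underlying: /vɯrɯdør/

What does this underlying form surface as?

[viridør]

/ɯ/ harmonizes with /ø/ ([-back]) → [i]
/ɯ/ harmonizes with /ø/ ([-back]) → [i]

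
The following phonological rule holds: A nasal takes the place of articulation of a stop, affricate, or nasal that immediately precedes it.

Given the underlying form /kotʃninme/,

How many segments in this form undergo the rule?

2

/n/ after /tʃ/ (palatal) → [ɲ]
/m/ after /n/ (alveolar) → [n]
2 segments change.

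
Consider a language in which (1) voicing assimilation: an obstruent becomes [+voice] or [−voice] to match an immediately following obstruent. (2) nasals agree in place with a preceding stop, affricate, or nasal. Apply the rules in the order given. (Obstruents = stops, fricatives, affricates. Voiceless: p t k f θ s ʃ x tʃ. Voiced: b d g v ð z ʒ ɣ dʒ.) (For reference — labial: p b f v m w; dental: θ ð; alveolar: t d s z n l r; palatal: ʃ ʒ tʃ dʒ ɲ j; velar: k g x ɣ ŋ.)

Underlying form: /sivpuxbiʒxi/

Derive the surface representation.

Rule 1: /v/ before /p/ (voiceless) → [f]
Rule 1: /x/ before /b/ (voiced) → [ɣ]
Rule 1: /ʒ/ before /x/ (voiceless) → [ʃ]
After rule 1: sifpuɣbiʃxi
Rule 2: no segment meets the rule's conditions; no change.

[sifpuɣbiʃxi]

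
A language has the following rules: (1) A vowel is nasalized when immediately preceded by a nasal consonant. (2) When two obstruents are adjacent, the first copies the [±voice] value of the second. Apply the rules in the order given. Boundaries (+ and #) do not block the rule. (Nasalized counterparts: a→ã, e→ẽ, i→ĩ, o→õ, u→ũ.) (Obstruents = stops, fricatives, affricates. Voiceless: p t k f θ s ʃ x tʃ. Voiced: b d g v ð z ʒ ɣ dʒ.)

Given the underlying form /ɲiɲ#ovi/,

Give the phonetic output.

[ɲĩɲ#õvi]

Rule 1: /i/ after nasal /ɲ/ → [ĩ]
Rule 1: /o/ after nasal /ɲ/ → [õ]
After rule 1: ɲĩɲ#õvi
Rule 2: no segment meets the rule's conditions; no change.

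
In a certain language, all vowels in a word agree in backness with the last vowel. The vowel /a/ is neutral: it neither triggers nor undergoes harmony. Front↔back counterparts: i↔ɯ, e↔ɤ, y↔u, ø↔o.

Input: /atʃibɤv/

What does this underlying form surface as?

[atʃɯbɤv]

/i/ harmonizes with /ɤ/ ([+back]) → [ɯ]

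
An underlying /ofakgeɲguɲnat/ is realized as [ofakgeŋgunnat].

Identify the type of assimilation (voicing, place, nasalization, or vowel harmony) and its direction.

place assimilation, regressive

/ɲ/→[ŋ] /ɲ/→[n].
Each target copies a feature from the following segment, so the direction is regressive.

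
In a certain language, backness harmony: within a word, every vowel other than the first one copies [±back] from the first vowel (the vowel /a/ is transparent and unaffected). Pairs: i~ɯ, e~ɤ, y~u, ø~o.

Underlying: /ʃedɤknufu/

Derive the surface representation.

/ɤ/ harmonizes with /e/ ([-back]) → [e]
/u/ harmonizes with /e/ ([-back]) → [y]
/u/ harmonizes with /e/ ([-back]) → [y]

[ʃedeknyfy]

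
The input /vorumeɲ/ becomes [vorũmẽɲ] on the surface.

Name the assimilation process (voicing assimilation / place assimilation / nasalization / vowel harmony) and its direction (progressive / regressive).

/u/→[ũ] /e/→[ẽ].
Each target copies a feature from the following segment, so the direction is regressive.

nasalization, regressive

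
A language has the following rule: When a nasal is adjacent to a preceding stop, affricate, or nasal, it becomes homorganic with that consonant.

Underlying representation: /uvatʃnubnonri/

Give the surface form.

[uvatʃɲubmonri]

/n/ after /tʃ/ (palatal) → [ɲ]
/n/ after /b/ (labial) → [m]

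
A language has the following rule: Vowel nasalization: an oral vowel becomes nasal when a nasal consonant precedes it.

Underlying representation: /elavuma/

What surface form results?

[elavumã]

/a/ after nasal /m/ → [ã]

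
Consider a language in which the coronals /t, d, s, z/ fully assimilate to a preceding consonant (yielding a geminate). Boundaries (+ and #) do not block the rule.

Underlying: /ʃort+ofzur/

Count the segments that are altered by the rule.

/t/ after /r/ → [r] (total assimilation)
/z/ after /f/ → [f] (total assimilation)
2 segments change.

2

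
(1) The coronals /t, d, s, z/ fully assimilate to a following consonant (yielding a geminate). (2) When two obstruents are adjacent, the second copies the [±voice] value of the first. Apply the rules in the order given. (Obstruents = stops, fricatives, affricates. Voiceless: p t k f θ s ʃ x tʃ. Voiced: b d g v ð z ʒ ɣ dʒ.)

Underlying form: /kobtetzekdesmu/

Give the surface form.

Rule 1: /t/ before /z/ → [z] (total assimilation)
Rule 1: /s/ before /m/ → [m] (total assimilation)
After rule 1: kobtezzekdemmu
Rule 2: /t/ after /b/ (voiced) → [d]
Rule 2: /d/ after /k/ (voiceless) → [t]

[kobdezzektemmu]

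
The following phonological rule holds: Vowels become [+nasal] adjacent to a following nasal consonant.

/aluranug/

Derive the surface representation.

/a/ before nasal /n/ → [ã]

[alurãnug]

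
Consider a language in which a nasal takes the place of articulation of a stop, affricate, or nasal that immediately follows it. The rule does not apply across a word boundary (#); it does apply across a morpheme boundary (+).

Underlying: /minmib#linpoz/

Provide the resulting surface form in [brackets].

[mimmib#limpoz]

/n/ before /m/ (labial) → [m]
/n/ before /p/ (labial) → [m]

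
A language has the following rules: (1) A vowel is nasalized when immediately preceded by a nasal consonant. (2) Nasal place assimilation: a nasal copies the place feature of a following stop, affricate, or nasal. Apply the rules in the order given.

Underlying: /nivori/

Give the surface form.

Rule 1: /i/ after nasal /n/ → [ĩ]
After rule 1: nĩvori
Rule 2: no segment meets the rule's conditions; no change.

[nĩvori]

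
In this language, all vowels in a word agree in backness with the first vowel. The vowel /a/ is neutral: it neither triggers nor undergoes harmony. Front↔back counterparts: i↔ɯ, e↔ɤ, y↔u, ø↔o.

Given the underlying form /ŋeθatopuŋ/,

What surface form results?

[ŋeθatøpyŋ]

/o/ harmonizes with /e/ ([-back]) → [ø]
/u/ harmonizes with /e/ ([-back]) → [y]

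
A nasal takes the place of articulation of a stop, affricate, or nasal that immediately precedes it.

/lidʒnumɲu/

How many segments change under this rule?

2

/n/ after /dʒ/ (palatal) → [ɲ]
/ɲ/ after /m/ (labial) → [m]
2 segments change.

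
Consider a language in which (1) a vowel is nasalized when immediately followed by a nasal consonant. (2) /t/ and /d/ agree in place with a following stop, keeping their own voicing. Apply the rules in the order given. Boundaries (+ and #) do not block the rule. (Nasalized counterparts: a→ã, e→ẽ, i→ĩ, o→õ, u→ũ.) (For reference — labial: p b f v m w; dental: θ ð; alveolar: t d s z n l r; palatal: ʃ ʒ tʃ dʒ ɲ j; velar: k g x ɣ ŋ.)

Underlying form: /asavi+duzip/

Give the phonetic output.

Rule 1: no segment meets the rule's conditions; no change.
After rule 1: asavi+duzip
Rule 2: no segment meets the rule's conditions; no change.

[asavi+duzip]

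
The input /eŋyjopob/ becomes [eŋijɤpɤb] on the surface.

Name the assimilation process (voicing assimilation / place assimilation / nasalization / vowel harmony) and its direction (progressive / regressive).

/y/→[i] /o/→[ɤ] /o/→[ɤ].
Vowels agree with the first vowel, so the harmony is progressive.

vowel harmony, progressive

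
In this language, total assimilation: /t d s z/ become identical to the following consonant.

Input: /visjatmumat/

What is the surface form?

/s/ before /j/ → [j] (total assimilation)
/t/ before /m/ → [m] (total assimilation)

[vijjammumat]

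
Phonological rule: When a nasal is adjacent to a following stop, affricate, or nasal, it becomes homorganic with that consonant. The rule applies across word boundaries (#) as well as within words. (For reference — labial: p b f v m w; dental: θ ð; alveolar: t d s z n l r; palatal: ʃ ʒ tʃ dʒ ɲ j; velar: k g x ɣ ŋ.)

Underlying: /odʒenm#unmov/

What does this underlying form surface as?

[odʒemm#ummov]

/n/ before /m/ (labial) → [m]
/n/ before /m/ (labial) → [m]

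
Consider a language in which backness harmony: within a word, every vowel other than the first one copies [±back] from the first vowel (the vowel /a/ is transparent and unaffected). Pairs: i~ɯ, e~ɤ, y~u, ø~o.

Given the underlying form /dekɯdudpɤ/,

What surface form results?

[dekidydpe]

/ɯ/ harmonizes with /e/ ([-back]) → [i]
/u/ harmonizes with /e/ ([-back]) → [y]
/ɤ/ harmonizes with /e/ ([-back]) → [e]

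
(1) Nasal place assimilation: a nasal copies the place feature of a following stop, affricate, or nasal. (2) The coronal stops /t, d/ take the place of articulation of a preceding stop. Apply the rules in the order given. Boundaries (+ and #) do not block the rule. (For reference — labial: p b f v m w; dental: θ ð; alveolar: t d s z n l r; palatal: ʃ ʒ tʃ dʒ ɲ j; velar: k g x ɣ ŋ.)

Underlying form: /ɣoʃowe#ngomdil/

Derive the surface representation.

Rule 1: /n/ before /g/ (velar) → [ŋ]
Rule 1: /m/ before /d/ (alveolar) → [n]
After rule 1: ɣoʃowe#ŋgondil
Rule 2: no segment meets the rule's conditions; no change.

[ɣoʃowe#ŋgondil]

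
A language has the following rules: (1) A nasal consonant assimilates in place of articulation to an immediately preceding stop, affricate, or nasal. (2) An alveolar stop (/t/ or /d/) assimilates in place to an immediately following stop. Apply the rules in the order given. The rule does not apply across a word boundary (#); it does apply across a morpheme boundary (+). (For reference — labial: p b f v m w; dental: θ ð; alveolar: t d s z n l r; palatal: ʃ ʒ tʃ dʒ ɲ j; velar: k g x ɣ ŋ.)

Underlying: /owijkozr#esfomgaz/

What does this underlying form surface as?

Rule 1: no segment meets the rule's conditions; no change.
After rule 1: owijkozr#esfomgaz
Rule 2: no segment meets the rule's conditions; no change.

[owijkozr#esfomgaz]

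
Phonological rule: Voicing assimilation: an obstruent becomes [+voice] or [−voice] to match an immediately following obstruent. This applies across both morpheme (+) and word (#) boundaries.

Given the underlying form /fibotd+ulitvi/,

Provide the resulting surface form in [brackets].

[fibodd+ulidvi]

/t/ before /d/ (voiced) → [d]
/t/ before /v/ (voiced) → [d]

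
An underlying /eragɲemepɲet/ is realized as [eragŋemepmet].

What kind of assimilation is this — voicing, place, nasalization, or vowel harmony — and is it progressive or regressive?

place assimilation, progressive

/ɲ/→[ŋ] /ɲ/→[m].
Each target copies a feature from the preceding segment, so the direction is progressive.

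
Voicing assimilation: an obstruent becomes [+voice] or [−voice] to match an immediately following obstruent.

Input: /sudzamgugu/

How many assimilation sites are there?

No segment meets the rule's conditions.

0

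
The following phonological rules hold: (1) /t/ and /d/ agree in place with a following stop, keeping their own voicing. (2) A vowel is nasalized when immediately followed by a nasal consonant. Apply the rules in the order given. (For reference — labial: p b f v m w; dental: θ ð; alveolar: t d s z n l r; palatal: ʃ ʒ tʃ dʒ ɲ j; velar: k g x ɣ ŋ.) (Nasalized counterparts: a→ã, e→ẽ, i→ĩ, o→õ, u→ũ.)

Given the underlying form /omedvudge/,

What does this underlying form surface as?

[õmedvugge]

Rule 1: /d/ before /g/ (velar) → [g]
After rule 1: omedvugge
Rule 2: /o/ before nasal /m/ → [õ]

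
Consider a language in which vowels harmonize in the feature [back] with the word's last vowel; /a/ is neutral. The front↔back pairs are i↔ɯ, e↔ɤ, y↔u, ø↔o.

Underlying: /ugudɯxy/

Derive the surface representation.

/u/ harmonizes with /y/ ([-back]) → [y]
/u/ harmonizes with /y/ ([-back]) → [y]
/ɯ/ harmonizes with /y/ ([-back]) → [i]

[ygydixy]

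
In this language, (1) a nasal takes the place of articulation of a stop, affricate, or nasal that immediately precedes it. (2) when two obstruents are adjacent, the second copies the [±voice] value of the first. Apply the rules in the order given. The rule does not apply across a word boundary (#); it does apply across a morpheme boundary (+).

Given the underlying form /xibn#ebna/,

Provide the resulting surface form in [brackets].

Rule 1: /n/ after /b/ (labial) → [m]
Rule 1: /n/ after /b/ (labial) → [m]
After rule 1: xibm#ebma
Rule 2: no segment meets the rule's conditions; no change.

[xibm#ebma]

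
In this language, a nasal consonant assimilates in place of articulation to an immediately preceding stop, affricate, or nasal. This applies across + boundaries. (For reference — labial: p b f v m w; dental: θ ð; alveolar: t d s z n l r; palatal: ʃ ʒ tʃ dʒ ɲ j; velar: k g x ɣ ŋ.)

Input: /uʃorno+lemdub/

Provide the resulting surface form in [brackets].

[uʃorno+lemdub]

no segment meets the rule's conditions; no change.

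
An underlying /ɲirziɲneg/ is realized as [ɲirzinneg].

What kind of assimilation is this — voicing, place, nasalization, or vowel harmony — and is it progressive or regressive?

place assimilation, regressive

/ɲ/→[n].
Each target copies a feature from the following segment, so the direction is regressive.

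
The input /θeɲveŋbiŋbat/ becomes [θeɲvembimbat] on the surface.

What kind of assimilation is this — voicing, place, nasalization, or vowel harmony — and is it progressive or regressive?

place assimilation, regressive

/ŋ/→[m] /ŋ/→[m].
Each target copies a feature from the following segment, so the direction is regressive.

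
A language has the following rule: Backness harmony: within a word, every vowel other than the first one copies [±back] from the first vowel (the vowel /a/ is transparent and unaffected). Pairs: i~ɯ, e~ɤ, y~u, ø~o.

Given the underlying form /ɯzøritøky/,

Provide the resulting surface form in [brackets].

[ɯzorɯtoku]

/ø/ harmonizes with /ɯ/ ([+back]) → [o]
/i/ harmonizes with /ɯ/ ([+back]) → [ɯ]
/ø/ harmonizes with /ɯ/ ([+back]) → [o]
/y/ harmonizes with /ɯ/ ([+back]) → [u]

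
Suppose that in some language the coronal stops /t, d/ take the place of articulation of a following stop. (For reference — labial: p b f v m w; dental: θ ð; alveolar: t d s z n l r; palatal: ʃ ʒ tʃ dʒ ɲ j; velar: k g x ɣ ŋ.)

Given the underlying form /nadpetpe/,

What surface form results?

/d/ before /p/ (labial) → [b]
/t/ before /p/ (labial) → [p]

[nabpeppe]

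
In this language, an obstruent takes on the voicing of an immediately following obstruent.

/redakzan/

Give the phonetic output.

[redagzan]

/k/ before /z/ (voiced) → [g]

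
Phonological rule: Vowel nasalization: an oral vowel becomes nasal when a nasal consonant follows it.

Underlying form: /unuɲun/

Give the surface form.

[ũnũɲũn]

/u/ before nasal /n/ → [ũ]
/u/ before nasal /ɲ/ → [ũ]
/u/ before nasal /n/ → [ũ]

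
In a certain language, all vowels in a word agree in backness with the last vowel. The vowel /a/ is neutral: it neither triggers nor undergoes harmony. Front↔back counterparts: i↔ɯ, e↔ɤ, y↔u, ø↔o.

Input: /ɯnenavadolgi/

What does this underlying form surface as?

/ɯ/ harmonizes with /i/ ([-back]) → [i]
/o/ harmonizes with /i/ ([-back]) → [ø]

[inenavadølgi]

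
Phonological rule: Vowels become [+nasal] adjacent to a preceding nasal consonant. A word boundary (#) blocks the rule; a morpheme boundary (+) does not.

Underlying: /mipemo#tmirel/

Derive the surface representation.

[mĩpemõ#tmĩrel]

/i/ after nasal /m/ → [ĩ]
/o/ after nasal /m/ → [õ]
/i/ after nasal /m/ → [ĩ]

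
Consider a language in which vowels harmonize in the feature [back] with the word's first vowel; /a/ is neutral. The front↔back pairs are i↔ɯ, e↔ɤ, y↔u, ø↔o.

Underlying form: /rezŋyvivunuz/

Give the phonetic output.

/u/ harmonizes with /e/ ([-back]) → [y]
/u/ harmonizes with /e/ ([-back]) → [y]

[rezŋyvivynyz]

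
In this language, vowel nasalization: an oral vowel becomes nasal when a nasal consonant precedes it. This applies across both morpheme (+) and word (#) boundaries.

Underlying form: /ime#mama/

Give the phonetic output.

/e/ after nasal /m/ → [ẽ]
/a/ after nasal /m/ → [ã]
/a/ after nasal /m/ → [ã]

[imẽ#mãmã]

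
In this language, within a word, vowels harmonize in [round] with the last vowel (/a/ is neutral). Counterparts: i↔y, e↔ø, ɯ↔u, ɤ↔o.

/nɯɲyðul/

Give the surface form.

[nuɲyðul]

/ɯ/ harmonizes with /u/ ([+round]) → [u]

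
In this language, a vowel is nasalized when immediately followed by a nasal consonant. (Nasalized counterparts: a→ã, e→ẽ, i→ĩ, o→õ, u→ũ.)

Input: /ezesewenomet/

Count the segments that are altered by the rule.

2

/e/ before nasal /n/ → [ẽ]
/o/ before nasal /m/ → [õ]
2 segments change.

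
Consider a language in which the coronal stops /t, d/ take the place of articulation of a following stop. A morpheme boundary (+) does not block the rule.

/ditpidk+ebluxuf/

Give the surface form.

/t/ before /p/ (labial) → [p]
/d/ before /k/ (velar) → [g]

[dippigk+ebluxuf]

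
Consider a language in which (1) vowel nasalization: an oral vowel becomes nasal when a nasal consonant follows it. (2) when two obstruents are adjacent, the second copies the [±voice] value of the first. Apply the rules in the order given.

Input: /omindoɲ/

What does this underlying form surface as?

Rule 1: /o/ before nasal /m/ → [õ]
Rule 1: /i/ before nasal /n/ → [ĩ]
Rule 1: /o/ before nasal /ɲ/ → [õ]
After rule 1: õmĩndõɲ
Rule 2: no segment meets the rule's conditions; no change.

[õmĩndõɲ]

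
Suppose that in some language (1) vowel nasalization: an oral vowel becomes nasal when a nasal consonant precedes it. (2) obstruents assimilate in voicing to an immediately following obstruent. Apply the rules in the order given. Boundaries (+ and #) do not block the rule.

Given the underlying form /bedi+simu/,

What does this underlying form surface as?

[bedi+simũ]

Rule 1: /u/ after nasal /m/ → [ũ]
After rule 1: bedi+simũ
Rule 2: no segment meets the rule's conditions; no change.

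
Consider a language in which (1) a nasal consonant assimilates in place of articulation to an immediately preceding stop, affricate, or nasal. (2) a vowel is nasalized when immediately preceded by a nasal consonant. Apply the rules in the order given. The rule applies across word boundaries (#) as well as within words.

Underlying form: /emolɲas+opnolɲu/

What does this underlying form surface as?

Rule 1: /n/ after /p/ (labial) → [m]
After rule 1: emolɲas+opmolɲu
Rule 2: /o/ after nasal /m/ → [õ]
Rule 2: /a/ after nasal /ɲ/ → [ã]
Rule 2: /o/ after nasal /m/ → [õ]
Rule 2: /u/ after nasal /ɲ/ → [ũ]

[emõlɲãs+opmõlɲũ]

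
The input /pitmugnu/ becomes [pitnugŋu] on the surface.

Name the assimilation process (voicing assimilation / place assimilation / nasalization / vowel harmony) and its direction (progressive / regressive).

place assimilation, progressive

/m/→[n] /n/→[ŋ].
Each target copies a feature from the preceding segment, so the direction is progressive.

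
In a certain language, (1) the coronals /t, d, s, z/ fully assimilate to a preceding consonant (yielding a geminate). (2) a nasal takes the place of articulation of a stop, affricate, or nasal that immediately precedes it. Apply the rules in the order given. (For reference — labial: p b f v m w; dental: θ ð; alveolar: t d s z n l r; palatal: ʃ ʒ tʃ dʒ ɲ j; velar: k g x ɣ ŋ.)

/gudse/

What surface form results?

Rule 1: /s/ after /d/ → [d] (total assimilation)
After rule 1: gudde
Rule 2: no segment meets the rule's conditions; no change.

[gudde]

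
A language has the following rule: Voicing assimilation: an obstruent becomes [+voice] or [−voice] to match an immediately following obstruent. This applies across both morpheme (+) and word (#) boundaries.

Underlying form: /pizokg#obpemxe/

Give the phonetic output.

/k/ before /g/ (voiced) → [g]
/b/ before /p/ (voiceless) → [p]

[pizogg#oppemxe]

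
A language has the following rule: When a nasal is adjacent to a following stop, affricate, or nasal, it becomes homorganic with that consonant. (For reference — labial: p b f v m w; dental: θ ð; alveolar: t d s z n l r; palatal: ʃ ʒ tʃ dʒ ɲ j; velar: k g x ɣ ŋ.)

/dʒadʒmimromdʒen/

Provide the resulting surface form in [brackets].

/m/ before /dʒ/ (palatal) → [ɲ]

[dʒadʒmimroɲdʒen]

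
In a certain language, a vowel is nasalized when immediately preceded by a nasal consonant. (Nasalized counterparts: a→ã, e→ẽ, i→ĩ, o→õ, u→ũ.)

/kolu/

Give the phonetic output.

[kolu]

no segment meets the rule's conditions; no change.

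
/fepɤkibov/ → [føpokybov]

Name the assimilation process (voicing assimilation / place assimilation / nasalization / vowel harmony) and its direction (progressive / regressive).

/e/→[ø] /ɤ/→[o] /i/→[y].
Vowels agree with the last vowel, so the harmony is regressive.

vowel harmony, regressive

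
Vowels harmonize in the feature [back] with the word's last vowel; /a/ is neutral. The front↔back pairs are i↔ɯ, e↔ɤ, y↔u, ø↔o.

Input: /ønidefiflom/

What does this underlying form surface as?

[onɯdɤfɯflom]

/ø/ harmonizes with /o/ ([+back]) → [o]
/i/ harmonizes with /o/ ([+back]) → [ɯ]
/e/ harmonizes with /o/ ([+back]) → [ɤ]
/i/ harmonizes with /o/ ([+back]) → [ɯ]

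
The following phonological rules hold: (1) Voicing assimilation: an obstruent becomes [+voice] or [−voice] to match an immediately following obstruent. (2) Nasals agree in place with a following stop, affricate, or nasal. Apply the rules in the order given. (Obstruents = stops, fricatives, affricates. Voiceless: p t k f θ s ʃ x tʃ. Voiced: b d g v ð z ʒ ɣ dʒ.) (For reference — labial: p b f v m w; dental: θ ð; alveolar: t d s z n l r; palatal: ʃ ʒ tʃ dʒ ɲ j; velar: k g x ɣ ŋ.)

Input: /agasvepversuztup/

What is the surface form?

Rule 1: /s/ before /v/ (voiced) → [z]
Rule 1: /p/ before /v/ (voiced) → [b]
Rule 1: /z/ before /t/ (voiceless) → [s]
After rule 1: agazvebversustup
Rule 2: no segment meets the rule's conditions; no change.

[agazvebversustup]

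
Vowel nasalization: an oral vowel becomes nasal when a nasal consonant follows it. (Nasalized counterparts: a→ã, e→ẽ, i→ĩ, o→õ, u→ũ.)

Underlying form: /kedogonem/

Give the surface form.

[kedogõnẽm]

/o/ before nasal /n/ → [õ]
/e/ before nasal /m/ → [ẽ]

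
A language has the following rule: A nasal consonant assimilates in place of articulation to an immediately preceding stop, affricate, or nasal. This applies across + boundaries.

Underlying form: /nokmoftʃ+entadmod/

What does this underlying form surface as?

/m/ after /k/ (velar) → [ŋ]
/m/ after /d/ (alveolar) → [n]

[nokŋoftʃ+entadnod]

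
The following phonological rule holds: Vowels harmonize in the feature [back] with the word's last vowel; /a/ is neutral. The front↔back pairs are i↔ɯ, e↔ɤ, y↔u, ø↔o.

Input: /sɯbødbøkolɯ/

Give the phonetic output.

/ø/ harmonizes with /ɯ/ ([+back]) → [o]
/ø/ harmonizes with /ɯ/ ([+back]) → [o]

[sɯbodbokolɯ]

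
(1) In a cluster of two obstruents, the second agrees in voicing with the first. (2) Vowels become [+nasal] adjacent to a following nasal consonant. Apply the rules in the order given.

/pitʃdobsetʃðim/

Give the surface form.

[pitʃtobzetʃθĩm]

Rule 1: /d/ after /tʃ/ (voiceless) → [t]
Rule 1: /s/ after /b/ (voiced) → [z]
Rule 1: /ð/ after /tʃ/ (voiceless) → [θ]
After rule 1: pitʃtobzetʃθim
Rule 2: /i/ before nasal /m/ → [ĩ]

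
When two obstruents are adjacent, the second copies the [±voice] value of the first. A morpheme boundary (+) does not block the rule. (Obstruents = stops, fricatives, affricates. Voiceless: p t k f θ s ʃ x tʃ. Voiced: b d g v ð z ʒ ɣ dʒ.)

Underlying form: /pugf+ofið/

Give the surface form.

[pugv+ofið]

/f/ after /g/ (voiced) → [v]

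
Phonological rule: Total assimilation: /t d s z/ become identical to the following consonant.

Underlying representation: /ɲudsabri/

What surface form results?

[ɲussabri]

/d/ before /s/ → [s] (total assimilation)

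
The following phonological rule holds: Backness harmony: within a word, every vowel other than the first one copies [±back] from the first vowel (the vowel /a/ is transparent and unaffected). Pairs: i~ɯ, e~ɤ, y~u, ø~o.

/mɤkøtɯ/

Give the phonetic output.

[mɤkotɯ]

/ø/ harmonizes with /ɤ/ ([+back]) → [o]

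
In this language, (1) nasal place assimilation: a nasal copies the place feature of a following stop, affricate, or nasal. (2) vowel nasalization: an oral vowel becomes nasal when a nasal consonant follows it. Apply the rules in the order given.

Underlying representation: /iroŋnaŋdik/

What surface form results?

[irõnnãndik]

Rule 1: /ŋ/ before /n/ (alveolar) → [n]
Rule 1: /ŋ/ before /d/ (alveolar) → [n]
After rule 1: ironnandik
Rule 2: /o/ before nasal /n/ → [õ]
Rule 2: /a/ before nasal /n/ → [ã]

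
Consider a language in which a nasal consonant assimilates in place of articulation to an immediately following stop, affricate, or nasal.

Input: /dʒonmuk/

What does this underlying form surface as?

/n/ before /m/ (labial) → [m]

[dʒommuk]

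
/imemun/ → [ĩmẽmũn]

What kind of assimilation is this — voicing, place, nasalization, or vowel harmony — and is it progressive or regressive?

/i/→[ĩ] /e/→[ẽ] /u/→[ũ].
Each target copies a feature from the following segment, so the direction is regressive.

nasalization, regressive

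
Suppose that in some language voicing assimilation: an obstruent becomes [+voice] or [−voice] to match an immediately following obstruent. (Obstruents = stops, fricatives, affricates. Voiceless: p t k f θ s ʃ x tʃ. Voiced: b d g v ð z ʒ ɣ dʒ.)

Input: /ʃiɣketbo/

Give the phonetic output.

/ɣ/ before /k/ (voiceless) → [x]
/t/ before /b/ (voiced) → [d]

[ʃixkedbo]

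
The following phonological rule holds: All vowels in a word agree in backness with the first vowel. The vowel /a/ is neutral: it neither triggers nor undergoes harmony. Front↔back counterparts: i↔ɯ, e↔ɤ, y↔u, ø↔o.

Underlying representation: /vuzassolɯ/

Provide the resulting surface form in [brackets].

no segment meets the rule's conditions; no change.

[vuzassolɯ]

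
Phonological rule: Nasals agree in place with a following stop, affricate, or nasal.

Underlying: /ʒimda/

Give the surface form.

/m/ before /d/ (alveolar) → [n]

[ʒinda]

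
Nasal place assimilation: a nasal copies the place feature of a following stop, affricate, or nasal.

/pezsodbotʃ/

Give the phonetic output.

no segment meets the rule's conditions; no change.

[pezsodbotʃ]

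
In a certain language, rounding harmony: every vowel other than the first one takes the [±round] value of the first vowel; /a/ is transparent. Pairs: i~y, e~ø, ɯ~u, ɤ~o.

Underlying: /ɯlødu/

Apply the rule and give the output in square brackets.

[ɯledɯ]

/ø/ harmonizes with /ɯ/ ([-round]) → [e]
/u/ harmonizes with /ɯ/ ([-round]) → [ɯ]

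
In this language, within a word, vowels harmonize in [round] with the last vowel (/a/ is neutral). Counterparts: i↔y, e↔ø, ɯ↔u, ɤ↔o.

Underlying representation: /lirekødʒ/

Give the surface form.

/i/ harmonizes with /ø/ ([+round]) → [y]
/e/ harmonizes with /ø/ ([+round]) → [ø]

[lyrøkødʒ]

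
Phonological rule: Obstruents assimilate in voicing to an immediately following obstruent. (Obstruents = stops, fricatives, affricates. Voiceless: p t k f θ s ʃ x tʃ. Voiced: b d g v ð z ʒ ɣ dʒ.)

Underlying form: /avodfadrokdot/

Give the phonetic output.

[avotfadrogdot]

/d/ before /f/ (voiceless) → [t]
/k/ before /d/ (voiced) → [g]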